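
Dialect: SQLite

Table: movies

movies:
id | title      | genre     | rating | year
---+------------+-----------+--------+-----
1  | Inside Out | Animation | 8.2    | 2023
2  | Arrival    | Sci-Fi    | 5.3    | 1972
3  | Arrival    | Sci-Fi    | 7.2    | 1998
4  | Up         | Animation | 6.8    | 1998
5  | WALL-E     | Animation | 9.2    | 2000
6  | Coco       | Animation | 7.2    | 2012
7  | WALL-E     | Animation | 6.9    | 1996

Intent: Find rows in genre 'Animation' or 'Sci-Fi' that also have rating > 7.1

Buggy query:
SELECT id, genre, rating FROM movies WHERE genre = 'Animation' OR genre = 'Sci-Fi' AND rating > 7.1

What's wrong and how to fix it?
Bug: Without parentheses, AND is evaluated before OR, so the rating filter only applies to the 'Sci-Fi' branch

Fix: Add parentheses around the OR so the AND applies to both alternatives

Corrected query:
SELECT id, genre, rating FROM movies WHERE (genre = 'Animation' OR genre = 'Sci-Fi') AND rating > 7.1

Result:
id | genre     | rating
---+-----------+-------
1  | Animation | 8.2   
3  | Sci-Fi    | 7.2   
5  | Animation | 9.2   
6  | Animation | 7.2   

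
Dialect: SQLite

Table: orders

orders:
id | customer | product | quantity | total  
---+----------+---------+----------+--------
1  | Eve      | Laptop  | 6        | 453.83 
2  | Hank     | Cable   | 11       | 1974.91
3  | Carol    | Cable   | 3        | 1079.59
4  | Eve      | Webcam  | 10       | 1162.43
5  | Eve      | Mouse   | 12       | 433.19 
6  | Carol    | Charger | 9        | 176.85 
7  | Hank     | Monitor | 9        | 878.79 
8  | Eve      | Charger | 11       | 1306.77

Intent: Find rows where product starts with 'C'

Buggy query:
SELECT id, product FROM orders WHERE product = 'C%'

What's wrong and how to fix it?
Bug: '=' compares the literal string including the % character; pattern matching needs LIKE

Fix: Use LIKE for wildcard pattern matching

Corrected query:
SELECT id, product FROM orders WHERE product LIKE 'C%'

Result:
id | product
---+--------
2  | Cable  
3  | Cable  
6  | Charger
8  | Charger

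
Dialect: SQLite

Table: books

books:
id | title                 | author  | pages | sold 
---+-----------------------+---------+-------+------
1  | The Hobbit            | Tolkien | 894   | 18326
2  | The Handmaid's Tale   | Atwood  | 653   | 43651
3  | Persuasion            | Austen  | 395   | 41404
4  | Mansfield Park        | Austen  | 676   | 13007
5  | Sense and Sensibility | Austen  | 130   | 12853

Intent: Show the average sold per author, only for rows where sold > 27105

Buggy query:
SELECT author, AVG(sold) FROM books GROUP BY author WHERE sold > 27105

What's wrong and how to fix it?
Bug: WHERE cannot follow GROUP BY

Fix: Move the WHERE clause before GROUP BY

Corrected query:
SELECT author, AVG(sold) FROM books WHERE sold > 27105 GROUP BY author

Result:
author | AVG(sold)
-------+----------
Atwood | 43651    
Austen | 41404    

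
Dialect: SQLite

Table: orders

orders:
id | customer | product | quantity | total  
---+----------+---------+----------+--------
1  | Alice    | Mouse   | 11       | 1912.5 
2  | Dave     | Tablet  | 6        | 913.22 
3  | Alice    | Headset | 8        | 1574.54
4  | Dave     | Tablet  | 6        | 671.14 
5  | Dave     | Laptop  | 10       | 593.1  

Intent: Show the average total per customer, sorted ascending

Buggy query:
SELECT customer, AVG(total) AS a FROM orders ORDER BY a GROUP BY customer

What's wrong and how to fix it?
Bug: GROUP BY must precede ORDER BY

Fix: Move ORDER BY to the end, after GROUP BY

Corrected query:
SELECT customer, AVG(total) AS a FROM orders GROUP BY customer ORDER BY a

Result:
customer | a      
---------+--------
Dave     | 725.82 
Alice    | 1743.52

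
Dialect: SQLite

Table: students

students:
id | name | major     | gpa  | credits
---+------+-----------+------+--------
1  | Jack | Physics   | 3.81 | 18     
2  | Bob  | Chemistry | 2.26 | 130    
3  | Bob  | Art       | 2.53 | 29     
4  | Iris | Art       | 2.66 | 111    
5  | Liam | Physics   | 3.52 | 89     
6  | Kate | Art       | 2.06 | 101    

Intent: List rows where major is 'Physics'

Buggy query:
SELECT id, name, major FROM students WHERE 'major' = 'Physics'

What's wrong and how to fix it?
Bug: 'major' in single quotes is a string literal, not the column; the comparison is literal-vs-literal and never true

Fix: Remove the quotes around the column name (or use double quotes for an identifier)

Corrected query:
SELECT id, name, major FROM students WHERE major = 'Physics'

Result:
id | name | major  
---+------+--------
1  | Jack | Physics
5  | Liam | Physics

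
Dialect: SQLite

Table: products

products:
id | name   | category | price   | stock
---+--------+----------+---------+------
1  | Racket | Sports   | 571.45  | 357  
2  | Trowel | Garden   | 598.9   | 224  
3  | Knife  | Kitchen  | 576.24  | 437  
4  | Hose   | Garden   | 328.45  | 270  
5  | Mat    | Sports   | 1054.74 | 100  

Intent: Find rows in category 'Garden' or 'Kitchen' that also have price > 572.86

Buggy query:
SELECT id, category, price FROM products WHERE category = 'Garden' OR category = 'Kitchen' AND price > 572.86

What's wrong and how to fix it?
Bug: AND binds tighter than OR, so this parses as category = 'Garden' OR (category = 'Kitchen' AND price > 572.86)

Fix: Group the OR with parentheses (or use IN), then AND the threshold

Corrected query:
SELECT id, category, price FROM products WHERE (category = 'Garden' OR category = 'Kitchen') AND price > 572.86

Result:
id | category | price 
---+----------+-------
2  | Garden   | 598.9 
3  | Kitchen  | 576.24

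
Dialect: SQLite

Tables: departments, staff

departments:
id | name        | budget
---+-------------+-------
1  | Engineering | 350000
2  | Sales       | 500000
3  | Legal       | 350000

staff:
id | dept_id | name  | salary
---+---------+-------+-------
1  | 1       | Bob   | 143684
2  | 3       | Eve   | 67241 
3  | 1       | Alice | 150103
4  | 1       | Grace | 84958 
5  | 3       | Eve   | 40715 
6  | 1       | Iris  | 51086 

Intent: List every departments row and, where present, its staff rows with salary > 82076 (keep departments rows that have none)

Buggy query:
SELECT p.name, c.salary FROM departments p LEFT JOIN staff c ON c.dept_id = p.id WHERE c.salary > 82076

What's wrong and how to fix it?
Bug: A WHERE condition on the right-hand table after LEFT JOIN drops unmatched parents

Fix: Put 'c.salary > 82076' in the JOIN's ON clause instead of WHERE

Corrected query:
SELECT p.name, c.salary FROM departments p LEFT JOIN staff c ON c.dept_id = p.id AND c.salary > 82076

Result:
name        | salary
------------+-------
Engineering | 84958 
Engineering | 143684
Engineering | 150103
Sales       | NULL  
Legal       | NULL  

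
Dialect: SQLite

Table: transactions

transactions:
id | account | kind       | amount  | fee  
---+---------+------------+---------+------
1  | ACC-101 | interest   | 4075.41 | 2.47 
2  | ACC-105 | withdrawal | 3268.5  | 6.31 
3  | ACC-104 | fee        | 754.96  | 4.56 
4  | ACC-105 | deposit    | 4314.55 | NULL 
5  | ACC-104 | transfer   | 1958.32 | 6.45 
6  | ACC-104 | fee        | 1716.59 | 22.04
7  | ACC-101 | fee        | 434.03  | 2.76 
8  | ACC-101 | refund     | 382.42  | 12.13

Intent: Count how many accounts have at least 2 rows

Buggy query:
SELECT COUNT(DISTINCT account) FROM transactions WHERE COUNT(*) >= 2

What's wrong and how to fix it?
Bug: WHERE filters individual rows, not groups, so a group-level COUNT is invalid there

Fix: Group first with HAVING COUNT(*) >= 2, then COUNT the resulting groups

Corrected query:
SELECT COUNT(*) FROM (SELECT account FROM transactions GROUP BY account HAVING COUNT(*) >= 2)

Result:
COUNT(*)
--------
3       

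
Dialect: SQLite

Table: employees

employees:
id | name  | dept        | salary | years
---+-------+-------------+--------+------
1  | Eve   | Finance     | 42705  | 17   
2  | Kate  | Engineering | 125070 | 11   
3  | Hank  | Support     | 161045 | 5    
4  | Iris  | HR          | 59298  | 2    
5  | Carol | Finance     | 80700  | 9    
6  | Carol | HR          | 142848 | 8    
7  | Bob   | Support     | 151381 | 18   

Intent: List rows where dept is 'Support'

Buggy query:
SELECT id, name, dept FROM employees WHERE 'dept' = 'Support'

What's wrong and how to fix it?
Bug: 'dept' in single quotes is a string literal, not the column; the comparison is literal-vs-literal and never true

Fix: Remove the quotes around the column name (or use double quotes for an identifier)

Corrected query:
SELECT id, name, dept FROM employees WHERE dept = 'Support'

Result:
id | name | dept   
---+------+--------
3  | Hank | Support
7  | Bob  | Support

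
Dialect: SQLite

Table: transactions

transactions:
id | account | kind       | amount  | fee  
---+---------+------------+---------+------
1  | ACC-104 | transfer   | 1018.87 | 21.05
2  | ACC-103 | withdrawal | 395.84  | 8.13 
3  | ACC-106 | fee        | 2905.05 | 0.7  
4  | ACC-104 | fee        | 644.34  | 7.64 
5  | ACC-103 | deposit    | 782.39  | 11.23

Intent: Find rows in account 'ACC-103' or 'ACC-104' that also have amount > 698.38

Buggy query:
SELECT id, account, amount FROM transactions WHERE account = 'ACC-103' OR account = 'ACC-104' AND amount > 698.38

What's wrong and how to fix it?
Bug: Without parentheses, AND is evaluated before OR, so the amount filter only applies to the 'ACC-104' branch

Fix: Group the OR with parentheses (or use IN), then AND the threshold

Corrected query:
SELECT id, account, amount FROM transactions WHERE (account = 'ACC-103' OR account = 'ACC-104') AND amount > 698.38

Result:
id | account | amount 
---+---------+--------
1  | ACC-104 | 1018.87
5  | ACC-103 | 782.39 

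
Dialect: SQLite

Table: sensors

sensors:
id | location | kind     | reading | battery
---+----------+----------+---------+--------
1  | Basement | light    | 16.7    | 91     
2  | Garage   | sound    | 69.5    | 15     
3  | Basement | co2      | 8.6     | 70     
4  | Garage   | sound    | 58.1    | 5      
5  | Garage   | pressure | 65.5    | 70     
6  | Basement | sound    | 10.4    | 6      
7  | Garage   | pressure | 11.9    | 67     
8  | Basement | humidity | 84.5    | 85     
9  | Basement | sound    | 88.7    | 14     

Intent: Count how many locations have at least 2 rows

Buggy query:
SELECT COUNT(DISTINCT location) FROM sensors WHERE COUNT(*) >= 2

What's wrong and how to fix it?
Bug: COUNT(*) cannot appear in WHERE; the per-group count doesn't exist yet

Fix: Group first with HAVING COUNT(*) >= 2, then COUNT the resulting groups

Corrected query:
SELECT COUNT(*) FROM (SELECT location FROM sensors GROUP BY location HAVING COUNT(*) >= 2)

Result:
COUNT(*)
--------
2       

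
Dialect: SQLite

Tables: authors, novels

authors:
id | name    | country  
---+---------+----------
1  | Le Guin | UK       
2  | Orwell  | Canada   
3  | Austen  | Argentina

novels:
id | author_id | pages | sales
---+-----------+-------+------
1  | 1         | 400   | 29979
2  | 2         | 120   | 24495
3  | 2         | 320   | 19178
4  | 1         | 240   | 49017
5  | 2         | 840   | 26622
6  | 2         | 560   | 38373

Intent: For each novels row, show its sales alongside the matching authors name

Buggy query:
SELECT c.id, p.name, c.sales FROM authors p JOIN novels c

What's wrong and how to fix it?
Bug: Missing join condition: each novels row is matched to all authors rows instead of just its own

Fix: Add ON c.author_id = p.id to the JOIN

Corrected query:
SELECT c.id, p.name, c.sales FROM authors p JOIN novels c ON c.author_id = p.id

Result:
id | name    | sales
---+---------+------
1  | Le Guin | 29979
2  | Orwell  | 24495
3  | Orwell  | 19178
4  | Le Guin | 49017
5  | Orwell  | 26622
6  | Orwell  | 38373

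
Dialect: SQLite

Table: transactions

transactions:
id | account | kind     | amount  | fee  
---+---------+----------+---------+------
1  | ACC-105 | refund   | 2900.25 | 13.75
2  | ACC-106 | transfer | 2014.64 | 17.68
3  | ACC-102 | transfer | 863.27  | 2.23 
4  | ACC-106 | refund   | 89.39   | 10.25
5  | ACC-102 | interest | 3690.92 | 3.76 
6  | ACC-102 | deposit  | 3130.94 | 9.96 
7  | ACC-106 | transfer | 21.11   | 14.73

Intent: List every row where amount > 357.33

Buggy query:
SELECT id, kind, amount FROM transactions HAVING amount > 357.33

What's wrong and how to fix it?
Bug: This is a non-aggregate query (no GROUP BY, no aggregates), so in SQLite the HAVING clause is invalid here; a row-level condition belongs in WHERE

Fix: Replace HAVING with WHERE since the condition applies to individual rows

Corrected query:
SELECT id, kind, amount FROM transactions WHERE amount > 357.33

Result:
id | kind     | amount 
---+----------+--------
1  | refund   | 2900.25
2  | transfer | 2014.64
3  | transfer | 863.27 
5  | interest | 3690.92
6  | deposit  | 3130.94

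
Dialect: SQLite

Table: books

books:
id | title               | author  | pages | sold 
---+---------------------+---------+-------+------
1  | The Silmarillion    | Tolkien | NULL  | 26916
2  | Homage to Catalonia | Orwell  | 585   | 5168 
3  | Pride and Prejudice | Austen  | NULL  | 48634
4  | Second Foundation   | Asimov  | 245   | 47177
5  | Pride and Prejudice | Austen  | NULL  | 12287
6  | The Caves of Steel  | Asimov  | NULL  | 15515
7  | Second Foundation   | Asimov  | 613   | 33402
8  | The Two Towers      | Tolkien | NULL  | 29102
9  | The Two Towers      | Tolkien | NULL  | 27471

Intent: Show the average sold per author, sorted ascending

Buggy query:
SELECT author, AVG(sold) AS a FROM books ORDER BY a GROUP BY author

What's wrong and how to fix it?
Bug: GROUP BY must precede ORDER BY

Fix: Move ORDER BY to the end, after GROUP BY

Corrected query:
SELECT author, AVG(sold) AS a FROM books GROUP BY author ORDER BY a

Result:
author  | a           
--------+-------------
Orwell  | 5168        
Tolkien | 27829.666667
Austen  | 30460.5     
Asimov  | 32031.333333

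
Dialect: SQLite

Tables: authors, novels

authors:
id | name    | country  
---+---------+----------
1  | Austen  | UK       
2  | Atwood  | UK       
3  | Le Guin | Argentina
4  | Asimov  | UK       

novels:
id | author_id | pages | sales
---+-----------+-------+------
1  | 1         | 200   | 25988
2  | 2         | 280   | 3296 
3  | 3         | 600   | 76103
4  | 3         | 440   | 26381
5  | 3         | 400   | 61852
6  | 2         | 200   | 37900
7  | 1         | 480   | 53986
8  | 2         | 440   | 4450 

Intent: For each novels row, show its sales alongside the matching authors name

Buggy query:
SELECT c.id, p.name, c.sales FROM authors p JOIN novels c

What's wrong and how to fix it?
Bug: JOIN with no ON clause produces a cartesian product; every novels row pairs with every authors row

Fix: Add ON c.author_id = p.id to the JOIN

Corrected query:
SELECT c.id, p.name, c.sales FROM authors p JOIN novels c ON c.author_id = p.id

Result:
id | name    | sales
---+---------+------
1  | Austen  | 25988
2  | Atwood  | 3296 
3  | Le Guin | 76103
4  | Le Guin | 26381
5  | Le Guin | 61852
6  | Atwood  | 37900
7  | Austen  | 53986
8  | Atwood  | 4450 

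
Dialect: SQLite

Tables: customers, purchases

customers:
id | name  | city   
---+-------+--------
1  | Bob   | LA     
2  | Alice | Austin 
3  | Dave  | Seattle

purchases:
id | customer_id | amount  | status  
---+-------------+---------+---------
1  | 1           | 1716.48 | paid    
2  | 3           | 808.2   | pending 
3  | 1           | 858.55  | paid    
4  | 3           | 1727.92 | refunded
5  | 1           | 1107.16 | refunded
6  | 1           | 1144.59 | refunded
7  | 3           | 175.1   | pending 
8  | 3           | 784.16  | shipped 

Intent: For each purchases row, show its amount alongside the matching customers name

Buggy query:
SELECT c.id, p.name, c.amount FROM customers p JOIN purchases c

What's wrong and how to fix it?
Bug: JOIN with no ON clause produces a cartesian product; every purchases row pairs with every customers row

Fix: Add ON c.customer_id = p.id to the JOIN

Corrected query:
SELECT c.id, p.name, c.amount FROM customers p JOIN purchases c ON c.customer_id = p.id

Result:
id | name | amount 
---+------+--------
1  | Bob  | 1716.48
2  | Dave | 808.2  
3  | Bob  | 858.55 
4  | Dave | 1727.92
5  | Bob  | 1107.16
6  | Bob  | 1144.59
7  | Dave | 175.1  
8  | Dave | 784.16 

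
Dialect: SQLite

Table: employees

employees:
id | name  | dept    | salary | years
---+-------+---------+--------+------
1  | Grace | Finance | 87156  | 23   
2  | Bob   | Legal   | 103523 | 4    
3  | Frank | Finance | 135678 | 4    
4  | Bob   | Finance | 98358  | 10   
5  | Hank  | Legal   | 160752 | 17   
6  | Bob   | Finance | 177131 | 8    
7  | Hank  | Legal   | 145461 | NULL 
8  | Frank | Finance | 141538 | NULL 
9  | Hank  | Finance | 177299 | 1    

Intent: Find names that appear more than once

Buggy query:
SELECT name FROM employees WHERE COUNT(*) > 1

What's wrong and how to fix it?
Bug: WHERE can't reference COUNT(*); aggregates are computed after WHERE

Fix: Group first, then use HAVING for the count condition

Corrected query:
SELECT name FROM employees GROUP BY name HAVING COUNT(*) > 1

Result:
name 
-----
Bob  
Frank
Hank 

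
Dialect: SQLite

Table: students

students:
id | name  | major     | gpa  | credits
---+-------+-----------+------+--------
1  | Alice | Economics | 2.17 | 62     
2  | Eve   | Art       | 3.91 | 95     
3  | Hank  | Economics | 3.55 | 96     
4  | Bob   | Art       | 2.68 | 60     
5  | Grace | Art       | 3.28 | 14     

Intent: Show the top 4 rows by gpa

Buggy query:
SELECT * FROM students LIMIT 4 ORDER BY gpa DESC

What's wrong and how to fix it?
Bug: LIMIT must come after ORDER BY

Fix: Swap the clauses: ORDER BY first, then LIMIT

Corrected query:
SELECT * FROM students ORDER BY gpa DESC LIMIT 4

Result:
id | name  | major     | gpa  | credits
---+-------+-----------+------+--------
2  | Eve   | Art       | 3.91 | 95     
3  | Hank  | Economics | 3.55 | 96     
5  | Grace | Art       | 3.28 | 14     
4  | Bob   | Art       | 2.68 | 60     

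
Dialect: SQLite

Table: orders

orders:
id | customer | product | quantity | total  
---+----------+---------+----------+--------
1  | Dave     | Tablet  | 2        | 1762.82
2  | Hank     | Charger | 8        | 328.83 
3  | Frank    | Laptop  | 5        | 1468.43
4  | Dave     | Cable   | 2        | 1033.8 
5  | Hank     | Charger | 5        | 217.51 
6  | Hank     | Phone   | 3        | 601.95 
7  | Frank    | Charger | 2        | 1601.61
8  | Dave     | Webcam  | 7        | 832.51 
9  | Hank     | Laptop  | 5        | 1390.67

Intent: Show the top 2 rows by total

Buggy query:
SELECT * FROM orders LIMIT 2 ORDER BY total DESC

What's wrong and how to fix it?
Bug: LIMIT must come after ORDER BY

Fix: Sort with ORDER BY, then apply LIMIT

Corrected query:
SELECT * FROM orders ORDER BY total DESC LIMIT 2

Result:
id | customer | product | quantity | total  
---+----------+---------+----------+--------
1  | Dave     | Tablet  | 2        | 1762.82
7  | Frank    | Charger | 2        | 1601.61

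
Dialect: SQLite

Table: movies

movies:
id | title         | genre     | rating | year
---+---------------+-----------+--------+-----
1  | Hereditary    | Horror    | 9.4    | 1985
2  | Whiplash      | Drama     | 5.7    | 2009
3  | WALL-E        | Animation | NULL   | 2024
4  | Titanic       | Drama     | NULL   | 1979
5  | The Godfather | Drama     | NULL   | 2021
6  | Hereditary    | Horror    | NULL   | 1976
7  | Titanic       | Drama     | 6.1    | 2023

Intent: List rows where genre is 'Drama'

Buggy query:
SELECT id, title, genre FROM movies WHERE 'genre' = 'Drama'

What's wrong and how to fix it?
Bug: 'genre' in single quotes is a string literal, not the column; the comparison is literal-vs-literal and never true

Fix: Remove the quotes around the column name (or use double quotes for an identifier)

Corrected query:
SELECT id, title, genre FROM movies WHERE genre = 'Drama'

Result:
id | title         | genre
---+---------------+------
2  | Whiplash      | Drama
4  | Titanic       | Drama
5  | The Godfather | Drama
7  | Titanic       | Drama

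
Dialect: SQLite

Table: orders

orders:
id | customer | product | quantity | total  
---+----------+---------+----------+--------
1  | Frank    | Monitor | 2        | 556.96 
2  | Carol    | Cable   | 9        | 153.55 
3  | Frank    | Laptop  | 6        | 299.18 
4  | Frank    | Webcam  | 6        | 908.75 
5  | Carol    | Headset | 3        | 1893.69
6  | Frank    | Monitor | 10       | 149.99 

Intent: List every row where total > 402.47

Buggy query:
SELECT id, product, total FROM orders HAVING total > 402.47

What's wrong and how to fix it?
Bug: HAVING filters the output of aggregation, but this query has no GROUP BY and no aggregate functions, so SQLite rejects it (HAVING clause on a non-aggregate query); the condition here is per row

Fix: Use WHERE for row-level filtering

Corrected query:
SELECT id, product, total FROM orders WHERE total > 402.47

Result:
id | product | total  
---+---------+--------
1  | Monitor | 556.96 
4  | Webcam  | 908.75 
5  | Headset | 1893.69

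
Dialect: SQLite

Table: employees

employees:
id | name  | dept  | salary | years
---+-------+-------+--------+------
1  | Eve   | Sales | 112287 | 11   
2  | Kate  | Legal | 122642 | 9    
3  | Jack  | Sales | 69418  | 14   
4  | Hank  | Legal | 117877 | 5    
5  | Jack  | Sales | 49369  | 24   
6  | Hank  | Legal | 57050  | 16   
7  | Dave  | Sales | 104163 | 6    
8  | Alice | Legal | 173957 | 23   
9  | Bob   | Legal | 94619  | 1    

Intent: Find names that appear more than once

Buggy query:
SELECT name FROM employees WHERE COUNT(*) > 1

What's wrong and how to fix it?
Bug: WHERE can't reference COUNT(*); aggregates are computed after WHERE

Fix: GROUP BY name, then filter groups with HAVING COUNT(*) > 1

Corrected query:
SELECT name FROM employees GROUP BY name HAVING COUNT(*) > 1

Result:
name
----
Hank
Jack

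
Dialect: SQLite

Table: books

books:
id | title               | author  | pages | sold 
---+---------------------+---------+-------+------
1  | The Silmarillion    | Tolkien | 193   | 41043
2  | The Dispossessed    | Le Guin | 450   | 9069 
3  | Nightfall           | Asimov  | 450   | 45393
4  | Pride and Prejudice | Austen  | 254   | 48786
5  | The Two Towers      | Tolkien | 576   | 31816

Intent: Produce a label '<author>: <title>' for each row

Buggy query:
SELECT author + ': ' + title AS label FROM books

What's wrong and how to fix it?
Bug: '+' is numeric addition; on text columns SQLite converts them to 0 instead of concatenating

Fix: Replace + with || to concatenate text

Corrected query:
SELECT author || ': ' || title AS label FROM books

Result:
label                      
---------------------------
Tolkien: The Silmarillion  
Le Guin: The Dispossessed  
Asimov: Nightfall          
Austen: Pride and Prejudice
Tolkien: The Two Towers    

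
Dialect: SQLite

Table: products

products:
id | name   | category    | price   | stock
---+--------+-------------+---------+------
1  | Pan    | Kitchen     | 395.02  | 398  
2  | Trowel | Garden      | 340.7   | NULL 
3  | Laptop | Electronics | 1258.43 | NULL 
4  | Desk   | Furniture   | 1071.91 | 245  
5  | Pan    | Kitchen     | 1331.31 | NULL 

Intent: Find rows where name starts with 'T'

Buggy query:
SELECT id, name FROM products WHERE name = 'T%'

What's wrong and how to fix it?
Bug: Wildcards only work with LIKE; '=' treats '%' as a literal character

Fix: Replace '=' with LIKE so 'T%' is treated as a pattern

Corrected query:
SELECT id, name FROM products WHERE name LIKE 'T%'

Result:
id | name  
---+-------
2  | Trowel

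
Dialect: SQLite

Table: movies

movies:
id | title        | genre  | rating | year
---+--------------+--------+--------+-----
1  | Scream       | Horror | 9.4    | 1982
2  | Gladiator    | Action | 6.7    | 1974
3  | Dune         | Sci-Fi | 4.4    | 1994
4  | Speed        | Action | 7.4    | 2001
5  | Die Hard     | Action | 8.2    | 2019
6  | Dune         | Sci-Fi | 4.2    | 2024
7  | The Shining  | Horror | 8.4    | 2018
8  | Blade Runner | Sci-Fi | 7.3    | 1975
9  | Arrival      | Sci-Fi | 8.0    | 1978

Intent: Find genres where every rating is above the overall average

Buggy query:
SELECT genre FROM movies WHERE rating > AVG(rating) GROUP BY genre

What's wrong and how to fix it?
Bug: AVG() is an aggregate; it can't sit directly in WHERE

Fix: Use a subquery for AVG and a HAVING MIN(...) filter so the condition holds for every row in the group

Corrected query:
SELECT genre FROM movies GROUP BY genre HAVING MIN(rating) > (SELECT AVG(rating) FROM movies)

Result:
genre 
------
Horror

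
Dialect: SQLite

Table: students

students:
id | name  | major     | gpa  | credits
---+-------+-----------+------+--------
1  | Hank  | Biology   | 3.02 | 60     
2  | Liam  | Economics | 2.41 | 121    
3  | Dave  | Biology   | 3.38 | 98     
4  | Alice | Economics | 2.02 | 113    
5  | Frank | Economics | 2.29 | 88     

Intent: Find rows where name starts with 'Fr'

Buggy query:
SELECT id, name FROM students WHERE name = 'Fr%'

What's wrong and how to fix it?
Bug: Wildcards only work with LIKE; '=' treats '%' as a literal character

Fix: Replace '=' with LIKE so 'Fr%' is treated as a pattern

Corrected query:
SELECT id, name FROM students WHERE name LIKE 'Fr%'

Result:
id | name 
---+------
5  | Frank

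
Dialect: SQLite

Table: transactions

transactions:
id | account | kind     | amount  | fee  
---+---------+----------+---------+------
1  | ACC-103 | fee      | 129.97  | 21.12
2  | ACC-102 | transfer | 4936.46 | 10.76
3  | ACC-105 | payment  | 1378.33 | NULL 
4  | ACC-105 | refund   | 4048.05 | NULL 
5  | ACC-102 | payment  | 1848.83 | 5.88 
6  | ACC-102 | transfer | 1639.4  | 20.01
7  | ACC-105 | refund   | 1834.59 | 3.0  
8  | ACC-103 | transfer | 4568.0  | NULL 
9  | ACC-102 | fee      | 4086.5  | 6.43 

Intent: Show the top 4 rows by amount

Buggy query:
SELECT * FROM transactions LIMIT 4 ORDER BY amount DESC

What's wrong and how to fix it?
Bug: LIMIT must come after ORDER BY

Fix: Swap the clauses: ORDER BY first, then LIMIT

Corrected query:
SELECT * FROM transactions ORDER BY amount DESC LIMIT 4

Result:
id | account | kind     | amount  | fee  
---+---------+----------+---------+------
2  | ACC-102 | transfer | 4936.46 | 10.76
8  | ACC-103 | transfer | 4568    | NULL 
9  | ACC-102 | fee      | 4086.5  | 6.43 
4  | ACC-105 | refund   | 4048.05 | NULL 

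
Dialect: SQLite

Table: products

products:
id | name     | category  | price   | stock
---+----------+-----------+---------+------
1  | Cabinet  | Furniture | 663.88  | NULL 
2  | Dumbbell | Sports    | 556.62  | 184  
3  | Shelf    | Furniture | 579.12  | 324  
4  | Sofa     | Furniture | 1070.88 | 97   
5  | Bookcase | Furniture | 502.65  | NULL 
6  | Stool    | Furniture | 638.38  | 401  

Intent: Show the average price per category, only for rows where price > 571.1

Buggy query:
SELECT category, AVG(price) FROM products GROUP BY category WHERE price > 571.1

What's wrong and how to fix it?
Bug: Row-level WHERE must come before GROUP BY in the clause order

Fix: Place WHERE between FROM and GROUP BY

Corrected query:
SELECT category, AVG(price) FROM products WHERE price > 571.1 GROUP BY category

Result:
category  | AVG(price)
----------+-----------
Furniture | 738.065   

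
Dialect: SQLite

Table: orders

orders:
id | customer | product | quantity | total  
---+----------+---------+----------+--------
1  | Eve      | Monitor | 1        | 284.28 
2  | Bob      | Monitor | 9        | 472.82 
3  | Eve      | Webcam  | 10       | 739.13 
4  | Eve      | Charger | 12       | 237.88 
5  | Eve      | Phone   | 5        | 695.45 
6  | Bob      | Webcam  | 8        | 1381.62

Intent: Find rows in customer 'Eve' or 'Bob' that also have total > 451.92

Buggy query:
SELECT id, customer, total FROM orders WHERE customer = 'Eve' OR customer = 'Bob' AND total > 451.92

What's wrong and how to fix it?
Bug: Without parentheses, AND is evaluated before OR, so the total filter only applies to the 'Bob' branch

Fix: Group the OR with parentheses (or use IN), then AND the threshold

Corrected query:
SELECT id, customer, total FROM orders WHERE (customer = 'Eve' OR customer = 'Bob') AND total > 451.92

Result:
id | customer | total  
---+----------+--------
2  | Bob      | 472.82 
3  | Eve      | 739.13 
5  | Eve      | 695.45 
6  | Bob      | 1381.62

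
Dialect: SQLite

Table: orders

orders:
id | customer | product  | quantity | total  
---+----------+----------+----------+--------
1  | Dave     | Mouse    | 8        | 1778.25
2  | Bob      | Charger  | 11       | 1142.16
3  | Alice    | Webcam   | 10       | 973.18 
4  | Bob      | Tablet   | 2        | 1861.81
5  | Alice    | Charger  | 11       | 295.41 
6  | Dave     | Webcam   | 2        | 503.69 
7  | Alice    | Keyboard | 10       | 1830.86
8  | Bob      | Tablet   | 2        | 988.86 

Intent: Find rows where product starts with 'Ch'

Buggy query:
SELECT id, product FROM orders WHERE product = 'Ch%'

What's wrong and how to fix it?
Bug: '=' compares the literal string including the % character; pattern matching needs LIKE

Fix: Replace '=' with LIKE so 'Ch%' is treated as a pattern

Corrected query:
SELECT id, product FROM orders WHERE product LIKE 'Ch%'

Result:
id | product
---+--------
2  | Charger
5  | Charger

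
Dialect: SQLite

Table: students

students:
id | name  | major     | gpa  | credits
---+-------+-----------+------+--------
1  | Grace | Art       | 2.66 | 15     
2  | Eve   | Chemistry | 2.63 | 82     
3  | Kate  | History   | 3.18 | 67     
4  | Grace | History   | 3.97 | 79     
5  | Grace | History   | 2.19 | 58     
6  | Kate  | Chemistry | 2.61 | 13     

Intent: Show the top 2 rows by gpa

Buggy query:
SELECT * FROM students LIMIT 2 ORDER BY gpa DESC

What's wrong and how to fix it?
Bug: LIMIT must come after ORDER BY

Fix: Sort with ORDER BY, then apply LIMIT

Corrected query:
SELECT * FROM students ORDER BY gpa DESC LIMIT 2

Result:
id | name  | major   | gpa  | credits
---+-------+---------+------+--------
4  | Grace | History | 3.97 | 79     
3  | Kate  | History | 3.18 | 67     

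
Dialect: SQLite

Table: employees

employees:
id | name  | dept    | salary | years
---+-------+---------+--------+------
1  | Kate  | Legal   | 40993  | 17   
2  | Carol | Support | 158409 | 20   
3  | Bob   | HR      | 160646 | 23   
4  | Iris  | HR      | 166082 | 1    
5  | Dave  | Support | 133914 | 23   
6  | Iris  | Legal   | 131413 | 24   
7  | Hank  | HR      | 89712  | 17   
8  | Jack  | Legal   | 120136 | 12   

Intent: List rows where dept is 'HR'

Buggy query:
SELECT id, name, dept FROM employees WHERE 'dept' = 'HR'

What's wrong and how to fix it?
Bug: 'dept' in single quotes is a string literal, not the column; the comparison is literal-vs-literal and never true

Fix: Reference the column as dept without single quotes

Corrected query:
SELECT id, name, dept FROM employees WHERE dept = 'HR'

Result:
id | name | dept
---+------+-----
3  | Bob  | HR  
4  | Iris | HR  
7  | Hank | HR  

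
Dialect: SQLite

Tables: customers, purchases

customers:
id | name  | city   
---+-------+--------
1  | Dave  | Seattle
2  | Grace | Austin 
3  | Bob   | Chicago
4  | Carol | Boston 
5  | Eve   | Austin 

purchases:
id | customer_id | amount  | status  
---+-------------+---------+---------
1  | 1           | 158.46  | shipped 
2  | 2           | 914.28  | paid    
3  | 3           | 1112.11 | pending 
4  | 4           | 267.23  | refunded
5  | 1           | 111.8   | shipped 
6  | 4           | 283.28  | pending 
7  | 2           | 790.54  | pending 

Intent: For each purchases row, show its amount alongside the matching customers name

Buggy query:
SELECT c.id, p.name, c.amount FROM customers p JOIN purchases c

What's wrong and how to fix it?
Bug: Missing join condition: each purchases row is matched to all customers rows instead of just its own

Fix: Specify the join condition linking the foreign key to the parent id

Corrected query:
SELECT c.id, p.name, c.amount FROM customers p JOIN purchases c ON c.customer_id = p.id

Result:
id | name  | amount 
---+-------+--------
1  | Dave  | 158.46 
2  | Grace | 914.28 
3  | Bob   | 1112.11
4  | Carol | 267.23 
5  | Dave  | 111.8  
6  | Carol | 283.28 
7  | Grace | 790.54 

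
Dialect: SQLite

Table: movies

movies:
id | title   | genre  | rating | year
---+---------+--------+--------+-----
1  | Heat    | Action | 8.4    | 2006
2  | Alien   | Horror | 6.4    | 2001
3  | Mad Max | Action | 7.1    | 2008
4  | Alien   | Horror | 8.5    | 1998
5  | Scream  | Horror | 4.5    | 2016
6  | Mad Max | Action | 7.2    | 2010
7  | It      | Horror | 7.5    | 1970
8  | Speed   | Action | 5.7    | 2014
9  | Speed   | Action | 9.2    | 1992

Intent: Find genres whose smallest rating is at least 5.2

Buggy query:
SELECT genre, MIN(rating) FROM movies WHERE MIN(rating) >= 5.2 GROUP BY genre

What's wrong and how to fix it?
Bug: Aggregates like MIN are computed per group after WHERE runs

Fix: Use HAVING for the per-group MIN condition

Corrected query:
SELECT genre, MIN(rating) FROM movies GROUP BY genre HAVING MIN(rating) >= 5.2

Result:
genre  | MIN(rating)
-------+------------
Action | 5.7        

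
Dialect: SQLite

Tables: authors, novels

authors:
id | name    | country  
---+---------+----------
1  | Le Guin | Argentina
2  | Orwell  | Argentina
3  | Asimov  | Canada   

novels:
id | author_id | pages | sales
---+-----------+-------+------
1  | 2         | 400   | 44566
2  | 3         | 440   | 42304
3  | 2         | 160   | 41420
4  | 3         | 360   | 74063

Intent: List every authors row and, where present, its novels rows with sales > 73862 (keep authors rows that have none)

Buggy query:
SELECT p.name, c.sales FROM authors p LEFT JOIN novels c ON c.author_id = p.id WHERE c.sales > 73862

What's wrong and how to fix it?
Bug: Filtering c.sales in WHERE discards the NULL rows produced by LEFT JOIN, turning it into an inner join

Fix: Move the right-table condition into the ON clause so unmatched parents are kept

Corrected query:
SELECT p.name, c.sales FROM authors p LEFT JOIN novels c ON c.author_id = p.id AND c.sales > 73862

Result:
name    | sales
--------+------
Le Guin | NULL 
Orwell  | NULL 
Asimov  | 74063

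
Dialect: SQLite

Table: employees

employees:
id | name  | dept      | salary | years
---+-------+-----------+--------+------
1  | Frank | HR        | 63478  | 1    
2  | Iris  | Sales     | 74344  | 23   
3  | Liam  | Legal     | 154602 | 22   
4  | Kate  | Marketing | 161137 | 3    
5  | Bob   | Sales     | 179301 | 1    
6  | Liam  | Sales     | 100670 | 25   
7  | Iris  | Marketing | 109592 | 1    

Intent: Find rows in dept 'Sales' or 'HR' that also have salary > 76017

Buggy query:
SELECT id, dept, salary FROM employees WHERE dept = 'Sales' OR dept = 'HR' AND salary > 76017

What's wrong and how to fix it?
Bug: AND binds tighter than OR, so this parses as dept = 'Sales' OR (dept = 'HR' AND salary > 76017)

Fix: Add parentheses around the OR so the AND applies to both alternatives

Corrected query:
SELECT id, dept, salary FROM employees WHERE (dept = 'Sales' OR dept = 'HR') AND salary > 76017

Result:
id | dept  | salary
---+-------+-------
5  | Sales | 179301
6  | Sales | 100670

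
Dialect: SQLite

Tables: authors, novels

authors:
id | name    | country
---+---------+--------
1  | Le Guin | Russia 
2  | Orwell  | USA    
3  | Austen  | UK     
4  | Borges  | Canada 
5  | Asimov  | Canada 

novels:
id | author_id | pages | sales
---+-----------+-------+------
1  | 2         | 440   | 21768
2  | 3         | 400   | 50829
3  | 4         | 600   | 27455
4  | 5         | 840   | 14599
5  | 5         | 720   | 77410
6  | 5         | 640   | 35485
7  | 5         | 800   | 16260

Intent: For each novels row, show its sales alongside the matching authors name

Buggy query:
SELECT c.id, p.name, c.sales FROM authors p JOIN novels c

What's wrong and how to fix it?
Bug: Missing join condition: each novels row is matched to all authors rows instead of just its own

Fix: Specify the join condition linking the foreign key to the parent id

Corrected query:
SELECT c.id, p.name, c.sales FROM authors p JOIN novels c ON c.author_id = p.id

Result:
id | name   | sales
---+--------+------
1  | Orwell | 21768
2  | Austen | 50829
3  | Borges | 27455
4  | Asimov | 14599
5  | Asimov | 77410
6  | Asimov | 35485
7  | Asimov | 16260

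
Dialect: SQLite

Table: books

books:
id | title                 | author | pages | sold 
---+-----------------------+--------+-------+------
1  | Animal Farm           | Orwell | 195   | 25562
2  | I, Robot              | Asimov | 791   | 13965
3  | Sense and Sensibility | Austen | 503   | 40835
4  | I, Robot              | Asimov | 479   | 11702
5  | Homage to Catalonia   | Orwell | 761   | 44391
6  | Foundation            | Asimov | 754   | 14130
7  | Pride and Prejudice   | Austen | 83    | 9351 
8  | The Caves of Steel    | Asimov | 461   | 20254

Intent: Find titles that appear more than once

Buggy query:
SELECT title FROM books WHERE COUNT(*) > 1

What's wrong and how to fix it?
Bug: COUNT(*) is an aggregate and cannot be used in WHERE

Fix: Group first, then use HAVING for the count condition

Corrected query:
SELECT title FROM books GROUP BY title HAVING COUNT(*) > 1

Result:
title   
--------
I, Robot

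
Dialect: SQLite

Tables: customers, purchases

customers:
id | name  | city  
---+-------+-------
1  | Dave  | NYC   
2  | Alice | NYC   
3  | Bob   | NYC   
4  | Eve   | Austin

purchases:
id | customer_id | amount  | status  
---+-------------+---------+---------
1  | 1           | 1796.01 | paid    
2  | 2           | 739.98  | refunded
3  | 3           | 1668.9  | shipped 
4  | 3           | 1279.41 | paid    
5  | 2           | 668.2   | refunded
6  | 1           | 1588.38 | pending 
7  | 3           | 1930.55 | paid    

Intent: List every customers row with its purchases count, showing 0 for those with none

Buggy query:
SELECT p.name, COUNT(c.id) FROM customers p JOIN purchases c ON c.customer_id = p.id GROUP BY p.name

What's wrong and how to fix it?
Bug: INNER JOIN drops customers rows that have no matching purchases rows

Fix: Switch to LEFT JOIN to retain unmatched parent rows

Corrected query:
SELECT p.name, COUNT(c.id) FROM customers p LEFT JOIN purchases c ON c.customer_id = p.id GROUP BY p.name

Result:
name  | COUNT(c.id)
------+------------
Alice | 2          
Bob   | 3          
Dave  | 2          
Eve   | 0          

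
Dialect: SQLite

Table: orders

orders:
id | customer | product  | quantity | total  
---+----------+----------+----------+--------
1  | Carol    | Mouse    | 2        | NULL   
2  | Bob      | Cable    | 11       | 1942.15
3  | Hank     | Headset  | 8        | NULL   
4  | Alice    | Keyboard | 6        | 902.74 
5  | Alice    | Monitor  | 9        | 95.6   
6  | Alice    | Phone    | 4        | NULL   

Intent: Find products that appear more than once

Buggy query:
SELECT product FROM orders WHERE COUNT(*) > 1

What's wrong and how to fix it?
Bug: WHERE can't reference COUNT(*); aggregates are computed after WHERE

Fix: GROUP BY product, then filter groups with HAVING COUNT(*) > 1

Corrected query:
SELECT product FROM orders GROUP BY product HAVING COUNT(*) > 1

Result:
(no rows)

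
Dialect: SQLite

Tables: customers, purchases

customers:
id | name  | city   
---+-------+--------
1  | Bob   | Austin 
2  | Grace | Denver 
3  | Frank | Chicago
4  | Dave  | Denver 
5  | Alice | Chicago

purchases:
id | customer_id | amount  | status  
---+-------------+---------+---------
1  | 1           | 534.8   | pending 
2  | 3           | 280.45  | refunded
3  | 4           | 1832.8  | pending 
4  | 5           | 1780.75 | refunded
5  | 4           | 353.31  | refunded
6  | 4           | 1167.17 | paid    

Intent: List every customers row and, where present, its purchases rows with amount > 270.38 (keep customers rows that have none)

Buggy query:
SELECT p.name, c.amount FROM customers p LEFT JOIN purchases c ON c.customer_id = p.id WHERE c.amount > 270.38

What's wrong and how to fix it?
Bug: A WHERE condition on the right-hand table after LEFT JOIN drops unmatched parents

Fix: Move the right-table condition into the ON clause so unmatched parents are kept

Corrected query:
SELECT p.name, c.amount FROM customers p LEFT JOIN purchases c ON c.customer_id = p.id AND c.amount > 270.38

Result:
name  | amount 
------+--------
Bob   | 534.8  
Grace | NULL   
Frank | 280.45 
Dave  | 353.31 
Dave  | 1167.17
Dave  | 1832.8 
Alice | 1780.75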